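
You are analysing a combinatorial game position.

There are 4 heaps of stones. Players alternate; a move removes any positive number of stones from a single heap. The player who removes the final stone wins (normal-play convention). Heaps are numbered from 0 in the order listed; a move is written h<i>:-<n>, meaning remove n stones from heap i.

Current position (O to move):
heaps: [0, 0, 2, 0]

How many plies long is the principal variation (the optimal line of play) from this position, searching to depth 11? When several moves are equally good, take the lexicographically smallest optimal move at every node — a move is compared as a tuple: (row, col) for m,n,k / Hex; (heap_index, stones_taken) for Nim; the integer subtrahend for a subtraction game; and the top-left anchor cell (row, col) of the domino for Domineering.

ply 1, O at (0,0,2,0) | h2:-1=-1→(0,0,1,0); h2:-2=+1→(0,0,0,0)*
ply 2: (0,0,0,0) is terminal -1 (X); from (0,0,2,0) depth 11

PV length from [(0,0,2,0)]: 1 ply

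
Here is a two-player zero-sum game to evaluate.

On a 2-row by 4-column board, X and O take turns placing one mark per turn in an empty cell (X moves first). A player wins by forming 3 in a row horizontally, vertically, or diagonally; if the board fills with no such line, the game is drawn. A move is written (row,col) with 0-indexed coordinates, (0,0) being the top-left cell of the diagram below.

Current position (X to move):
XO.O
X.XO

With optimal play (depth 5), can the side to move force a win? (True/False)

ply 1, X at XO.O/X.XO | (0,2)=+0→XOXO/X.XO; (1,1)=+1→XO.O/XXXO*
ply 2: XO.O/XXXO is terminal -1 (O); from XO.O/X.XO depth 5

X winning at [XO.O/X.XO]: True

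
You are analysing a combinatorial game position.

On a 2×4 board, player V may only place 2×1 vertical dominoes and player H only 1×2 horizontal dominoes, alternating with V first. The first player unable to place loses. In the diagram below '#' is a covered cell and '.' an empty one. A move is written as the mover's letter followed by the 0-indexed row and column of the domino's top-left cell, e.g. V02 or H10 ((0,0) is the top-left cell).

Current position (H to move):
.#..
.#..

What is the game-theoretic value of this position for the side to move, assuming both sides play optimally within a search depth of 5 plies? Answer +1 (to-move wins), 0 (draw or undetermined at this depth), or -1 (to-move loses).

value(.#../.#.., H) = +1

[.#../.#..] H move#1: H02:+1/.###/.#..*, H12:+1/.#../.###
[.###/.#..] V move#2: V00:-1/####/##..*
[####/##..] H move#3: H12:+1/####/####*
[####/####] end (terminal -1, V#4); searched .#../.#.. to 5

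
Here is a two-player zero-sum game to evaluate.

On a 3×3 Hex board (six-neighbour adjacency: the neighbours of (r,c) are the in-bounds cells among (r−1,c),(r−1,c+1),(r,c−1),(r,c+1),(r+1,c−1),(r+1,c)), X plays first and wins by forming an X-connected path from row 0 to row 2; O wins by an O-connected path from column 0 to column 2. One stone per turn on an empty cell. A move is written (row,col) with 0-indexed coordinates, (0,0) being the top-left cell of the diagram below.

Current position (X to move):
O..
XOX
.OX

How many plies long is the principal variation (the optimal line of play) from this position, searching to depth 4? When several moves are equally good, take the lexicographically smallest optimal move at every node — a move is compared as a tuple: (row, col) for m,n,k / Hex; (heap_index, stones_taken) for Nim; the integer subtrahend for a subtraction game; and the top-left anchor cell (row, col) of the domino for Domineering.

ply 1, X at O../XOX/.OX | (0,1)=+1→OX./XOX/.OX*; (0,2)=+1→O.X/XOX/.OX; (2,0)=+1→O../XOX/XOX
ply 2, O at OX./XOX/.OX | (0,2)=-1→OXO/XOX/.OX*; (2,0)=-1→OX./XOX/OOX
ply 3, X at OXO/XOX/.OX | (2,0)=+1→OXO/XOX/XOX*
ply 4: OXO/XOX/XOX is terminal -1 (O); from O../XOX/.OX depth 4

PV length from [O../XOX/.OX]: 3 plies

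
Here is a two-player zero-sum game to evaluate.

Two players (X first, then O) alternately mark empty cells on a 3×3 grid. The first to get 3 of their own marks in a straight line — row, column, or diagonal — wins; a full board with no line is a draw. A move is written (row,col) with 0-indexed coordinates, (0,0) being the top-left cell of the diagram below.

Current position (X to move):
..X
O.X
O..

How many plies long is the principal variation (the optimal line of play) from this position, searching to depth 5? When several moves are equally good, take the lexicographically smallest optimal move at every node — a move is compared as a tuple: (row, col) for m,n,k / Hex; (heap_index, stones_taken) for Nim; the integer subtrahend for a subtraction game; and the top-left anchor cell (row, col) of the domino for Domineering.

p1 X@[..X/O.X/O..]: (0,0)[X.X/O.X/O..]+1* (0,1)[.XX/O.X/O..]-1 (1,1)[..X/OXX/O..]-1 (2,1)[..X/O.X/OX.]-1 (2,2)[..X/O.X/O.X]+1
p2 O@[X.X/O.X/O..]: (0,1)[XOX/O.X/O..]-1* (1,1)[X.X/OOX/O..]-1 (2,1)[X.X/O.X/OO.]-1 (2,2)[X.X/O.X/O.O]-1
p3 X@[XOX/O.X/O..]: (1,1)[XOX/OXX/O..]+0 (2,1)[XOX/O.X/OX.]+0 (2,2)[XOX/O.X/O.X]+1*
p4 O@[XOX/O.X/O.X] terminal -1; root [..X/O.X/O..] d5

PV length from [..X/O.X/O..]: 3 plies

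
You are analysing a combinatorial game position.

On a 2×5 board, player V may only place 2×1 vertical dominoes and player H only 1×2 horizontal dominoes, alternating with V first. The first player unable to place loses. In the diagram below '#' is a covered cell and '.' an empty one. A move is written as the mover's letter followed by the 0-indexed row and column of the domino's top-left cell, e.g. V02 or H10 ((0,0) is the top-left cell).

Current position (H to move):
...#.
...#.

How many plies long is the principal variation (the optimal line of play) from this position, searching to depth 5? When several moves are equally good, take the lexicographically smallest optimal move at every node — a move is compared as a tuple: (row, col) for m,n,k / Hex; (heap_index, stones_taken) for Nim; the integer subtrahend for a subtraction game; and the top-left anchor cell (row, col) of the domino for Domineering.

PV length from [...#./...#.]: 4 plies

[...#./...#.] H move#1: H00:-1/##.#./...#.*, H01:-1/.###./...#., H10:-1/...#./##.#., H11:-1/...#./.###.
[##.#./...#.] V move#2: V02:+1/####./..##.*, V04:-1/##.##/...##
[####./..##.] H move#3: H10:-1/####./####.*
[####./####.] V move#4: V04:+1/#####/#####*
[#####/#####] end (terminal -1, H#5); searched ...#./...#. to 5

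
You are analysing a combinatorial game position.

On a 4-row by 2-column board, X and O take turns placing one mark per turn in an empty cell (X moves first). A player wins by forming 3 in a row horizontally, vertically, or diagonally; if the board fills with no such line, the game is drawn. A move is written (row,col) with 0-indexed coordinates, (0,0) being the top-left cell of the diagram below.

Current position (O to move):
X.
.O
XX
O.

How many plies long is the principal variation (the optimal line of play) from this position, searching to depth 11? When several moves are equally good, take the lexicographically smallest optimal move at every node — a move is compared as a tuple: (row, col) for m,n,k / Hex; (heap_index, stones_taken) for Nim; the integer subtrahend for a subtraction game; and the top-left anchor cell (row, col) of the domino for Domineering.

[X./.O/XX/O.] O move#1: (0,1):-1/XO/.O/XX/O., (1,0):+0/X./OO/XX/O.*, (3,1):-1/X./.O/XX/OO
[X./OO/XX/O.] X move#2: (0,1):+0/XX/OO/XX/O.*, (3,1):+0/X./OO/XX/OX
[XX/OO/XX/O.] O move#3: (3,1):+0/XX/OO/XX/OO*
[XX/OO/XX/OO] end (terminal +0, X#4); searched X./.O/XX/O. to 11

PV length from [X./.O/XX/O.]: 3 plies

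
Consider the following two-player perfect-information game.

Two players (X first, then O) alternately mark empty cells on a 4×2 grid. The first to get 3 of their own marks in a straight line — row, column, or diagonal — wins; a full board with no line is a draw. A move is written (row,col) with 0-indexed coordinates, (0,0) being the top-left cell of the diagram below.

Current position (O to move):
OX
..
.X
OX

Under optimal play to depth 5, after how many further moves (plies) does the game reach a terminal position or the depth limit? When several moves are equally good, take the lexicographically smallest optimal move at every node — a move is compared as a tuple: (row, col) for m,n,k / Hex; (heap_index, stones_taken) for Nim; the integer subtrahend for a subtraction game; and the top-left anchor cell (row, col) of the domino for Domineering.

ply 1, O at OX/../.X/OX | (1,0)=-1→OX/O./.X/OX; (1,1)=+0→OX/.O/.X/OX*; (2,0)=-1→OX/../OX/OX
ply 2, X at OX/.O/.X/OX | (1,0)=+0→OX/XO/.X/OX*; (2,0)=+0→OX/.O/XX/OX
ply 3, O at OX/XO/.X/OX | (2,0)=+0→OX/XO/OX/OX*
ply 4: OX/XO/OX/OX is terminal +0 (X); from OX/../.X/OX depth 5

PV length from [OX/../.X/OX]: 3 plies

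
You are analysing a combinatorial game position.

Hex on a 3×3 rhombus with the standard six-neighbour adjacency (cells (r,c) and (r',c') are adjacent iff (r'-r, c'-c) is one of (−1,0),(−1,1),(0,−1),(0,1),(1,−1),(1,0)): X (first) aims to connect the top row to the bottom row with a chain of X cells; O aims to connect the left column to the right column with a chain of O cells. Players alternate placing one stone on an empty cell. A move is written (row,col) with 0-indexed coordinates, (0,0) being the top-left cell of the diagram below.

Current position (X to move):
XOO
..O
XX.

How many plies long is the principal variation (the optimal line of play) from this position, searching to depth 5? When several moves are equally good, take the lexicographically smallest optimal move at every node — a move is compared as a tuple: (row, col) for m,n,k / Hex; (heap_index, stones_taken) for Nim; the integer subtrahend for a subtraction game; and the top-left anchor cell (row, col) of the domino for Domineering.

PV length from [XOO/..O/XX.]: 1 ply

[XOO/..O/XX.] X move#1: (1,0):+1/XOO/X.O/XX.*, (1,1):-1/XOO/.XO/XX., (2,2):-1/XOO/..O/XXX
[XOO/X.O/XX.] end (terminal -1, O#2); searched XOO/..O/XX. to 5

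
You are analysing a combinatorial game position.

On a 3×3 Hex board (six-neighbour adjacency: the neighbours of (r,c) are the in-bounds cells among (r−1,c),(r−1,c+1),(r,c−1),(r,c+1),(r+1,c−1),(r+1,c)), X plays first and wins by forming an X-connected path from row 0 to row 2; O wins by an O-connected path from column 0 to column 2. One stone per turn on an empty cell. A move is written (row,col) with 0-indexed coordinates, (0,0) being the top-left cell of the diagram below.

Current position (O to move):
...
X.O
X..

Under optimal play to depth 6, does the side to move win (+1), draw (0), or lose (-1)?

ply 1, O at .../X.O/X.. | (0,0)=-1→O../X.O/X..*; (0,1)=-1→.O./X.O/X..; (0,2)=-1→..O/X.O/X..; (1,1)=-1→.../XOO/X..; (2,1)=-1→.../X.O/XO.; (2,2)=-1→.../X.O/X.O
ply 2, X at O../X.O/X.. | (0,1)=+1→OX./X.O/X..*; (0,2)=+1→O.X/X.O/X..; (1,1)=+1→O../XXO/X..; (2,1)=-1→O../X.O/XX.; (2,2)=-1→O../X.O/X.X
ply 3: OX./X.O/X.. is terminal -1 (O); from .../X.O/X.. depth 6

value(.../X.O/X.., O) = -1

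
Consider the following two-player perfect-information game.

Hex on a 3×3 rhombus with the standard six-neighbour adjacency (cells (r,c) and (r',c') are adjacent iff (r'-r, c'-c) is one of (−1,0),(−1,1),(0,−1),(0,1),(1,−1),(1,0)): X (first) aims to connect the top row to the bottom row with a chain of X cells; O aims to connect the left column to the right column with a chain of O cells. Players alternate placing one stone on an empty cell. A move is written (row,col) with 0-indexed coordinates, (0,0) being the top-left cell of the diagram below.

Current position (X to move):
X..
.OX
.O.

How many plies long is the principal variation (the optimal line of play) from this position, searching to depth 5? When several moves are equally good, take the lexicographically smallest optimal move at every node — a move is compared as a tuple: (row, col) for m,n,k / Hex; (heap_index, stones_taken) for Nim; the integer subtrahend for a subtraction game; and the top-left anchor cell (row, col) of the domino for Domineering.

PV length from [X../.OX/.O.]: 4 plies

[X../.OX/.O.] X move#1: (0,1):-1/XX./.OX/.O.*, (0,2):-1/X.X/.OX/.O., (1,0):-1/X../XOX/.O., (2,0):-1/X../.OX/XO., (2,2):-1/X../.OX/.OX
[XX./.OX/.O.] O move#2: (0,2):+1/XXO/.OX/.O.*, (1,0):+1/XX./OOX/.O., (2,0):+1/XX./.OX/OO., (2,2):+1/XX./.OX/.OO
[XXO/.OX/.O.] X move#3: (1,0):-1/XXO/XOX/.O.*, (2,0):-1/XXO/.OX/XO., (2,2):-1/XXO/.OX/.OX
[XXO/XOX/.O.] O move#4: (2,0):+1/XXO/XOX/OO.*, (2,2):-1/XXO/XOX/.OO
[XXO/XOX/OO.] end (terminal -1, X#5); searched X../.OX/.O. to 5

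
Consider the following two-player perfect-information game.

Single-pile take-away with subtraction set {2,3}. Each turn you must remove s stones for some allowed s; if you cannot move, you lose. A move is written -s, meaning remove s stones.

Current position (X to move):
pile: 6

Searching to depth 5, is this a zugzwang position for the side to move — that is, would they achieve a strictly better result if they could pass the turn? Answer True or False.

[6] X move#1: -2:-1/4*, -3:-1/3
[4] O move#2: -2:-1/2, -3:+1/1*
[1] end (terminal -1, X#3); searched 6 to 5
suppose X passes — search the same position with O to move:
pass> [6] O move#1: -2:-1/4*, -3:-1/3
pass> [4] X move#2: -2:-1/2, -3:+1/1*
pass> [1] end (terminal -1, O#3); searched 6 to 5
for X: play -1, pass +1

zugzwang(6, X) = True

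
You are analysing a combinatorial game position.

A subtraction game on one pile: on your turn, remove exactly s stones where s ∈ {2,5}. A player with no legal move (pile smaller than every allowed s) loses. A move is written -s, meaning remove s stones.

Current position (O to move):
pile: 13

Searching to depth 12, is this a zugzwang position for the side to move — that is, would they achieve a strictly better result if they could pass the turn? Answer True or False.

ply 1, O at 13 | -2=+1→11*; -5=+1→8
ply 2, X at 11 | -2=-1→9*; -5=-1→6
ply 3, O at 9 | -2=+1→7*; -5=+1→4
ply 4, X at 7 | -2=-1→5*; -5=-1→2
ply 5, O at 5 | -2=-1→3; -5=+1→0*
ply 6: 0 is terminal -1 (X); from 13 depth 12
pass branch (X moves first from the same position):
  | ply 1, X at 13 | -2=+1→11*; -5=+1→8
  | ply 2, O at 11 | -2=-1→9*; -5=-1→6
  | ply 3, X at 9 | -2=+1→7*; -5=+1→4
  | ply 4, O at 7 | -2=-1→5*; -5=-1→2
  | ply 5, X at 5 | -2=-1→3; -5=+1→0*
  | ply 6: 0 is terminal -1 (O); from 13 depth 12
O moving scores +1; O passing scores -1

zugzwang(13, O) = False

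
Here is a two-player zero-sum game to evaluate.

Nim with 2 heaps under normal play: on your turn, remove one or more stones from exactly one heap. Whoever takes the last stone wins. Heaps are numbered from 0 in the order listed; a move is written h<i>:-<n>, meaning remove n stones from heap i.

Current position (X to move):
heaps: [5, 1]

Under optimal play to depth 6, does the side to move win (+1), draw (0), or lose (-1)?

[(5,1)] X move#1: h0:-1:-1/(4,1), h0:-2:-1/(3,1), h0:-3:-1/(2,1), h0:-4:+1/(1,1)*, h0:-5:-1/(0,1), h1:-1:-1/(5,0)
[(1,1)] O move#2: h0:-1:-1/(0,1)*, h1:-1:-1/(1,0)
[(0,1)] X move#3: h1:-1:+1/(0,0)*
[(0,0)] end (terminal -1, O#4); searched (5,1) to 6

value((5,1), X) = +1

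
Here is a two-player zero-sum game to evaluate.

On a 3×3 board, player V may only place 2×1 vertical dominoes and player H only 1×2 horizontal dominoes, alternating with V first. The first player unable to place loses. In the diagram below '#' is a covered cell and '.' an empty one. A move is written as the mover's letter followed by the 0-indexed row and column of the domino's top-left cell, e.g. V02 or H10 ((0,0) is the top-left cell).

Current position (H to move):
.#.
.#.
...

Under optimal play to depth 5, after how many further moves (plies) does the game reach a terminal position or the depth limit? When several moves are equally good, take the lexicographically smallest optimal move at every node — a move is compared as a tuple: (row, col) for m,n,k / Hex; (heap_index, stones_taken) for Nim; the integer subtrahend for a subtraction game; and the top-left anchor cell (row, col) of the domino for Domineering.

PV length from [.#./.#./...]: 2 plies

ply 1, H at .#./.#./... | H20=-1→.#./.#./##.*; H21=-1→.#./.#./.##
ply 2, V at .#./.#./##. | V00=+1→##./##./##.*; V02=+1→.##/.##/##.; V12=+1→.#./.##/###
ply 3: ##./##./##. is terminal -1 (H); from .#./.#./... depth 5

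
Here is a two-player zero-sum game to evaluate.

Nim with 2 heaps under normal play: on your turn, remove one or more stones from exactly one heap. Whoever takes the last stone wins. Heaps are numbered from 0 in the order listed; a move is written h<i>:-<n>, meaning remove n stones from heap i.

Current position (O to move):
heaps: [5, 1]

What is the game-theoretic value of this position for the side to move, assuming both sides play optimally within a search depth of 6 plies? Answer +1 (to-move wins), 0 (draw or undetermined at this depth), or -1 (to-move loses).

[(5,1)] O move#1: h0:-1:-1/(4,1), h0:-2:-1/(3,1), h0:-3:-1/(2,1), h0:-4:+1/(1,1)*, h0:-5:-1/(0,1), h1:-1:-1/(5,0)
[(1,1)] X move#2: h0:-1:-1/(0,1)*, h1:-1:-1/(1,0)
[(0,1)] O move#3: h1:-1:+1/(0,0)*
[(0,0)] end (terminal -1, X#4); searched (5,1) to 6

value((5,1), O) = +1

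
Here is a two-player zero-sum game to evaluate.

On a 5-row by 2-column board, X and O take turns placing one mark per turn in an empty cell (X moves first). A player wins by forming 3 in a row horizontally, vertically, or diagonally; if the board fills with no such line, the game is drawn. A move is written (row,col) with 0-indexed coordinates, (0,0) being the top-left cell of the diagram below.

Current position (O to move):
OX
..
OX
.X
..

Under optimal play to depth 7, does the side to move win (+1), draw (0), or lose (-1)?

value(OX/../OX/.X/.., O) = +1

[OX/../OX/.X/..] O move#1: (1,0):+1/OX/O./OX/.X/..*, (1,1):-1/OX/.O/OX/.X/.., (3,0):-1/OX/../OX/OX/.., (4,0):-1/OX/../OX/.X/O., (4,1):-1/OX/../OX/.X/.O
[OX/O./OX/.X/..] end (terminal -1, X#2); searched OX/../OX/.X/.. to 7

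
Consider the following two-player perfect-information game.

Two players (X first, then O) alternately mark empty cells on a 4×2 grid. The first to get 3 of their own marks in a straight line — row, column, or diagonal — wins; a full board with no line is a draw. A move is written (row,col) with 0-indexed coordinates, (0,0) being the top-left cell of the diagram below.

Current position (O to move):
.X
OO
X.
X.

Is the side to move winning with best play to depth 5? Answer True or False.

O winning at [.X/OO/X./X.]: False

ply 1, O at .X/OO/X./X. | (0,0)=+0→OX/OO/X./X.*; (2,1)=+0→.X/OO/XO/X.; (3,1)=+0→.X/OO/X./XO
ply 2, X at OX/OO/X./X. | (2,1)=+0→OX/OO/XX/X.*; (3,1)=+0→OX/OO/X./XX
ply 3, O at OX/OO/XX/X. | (3,1)=+0→OX/OO/XX/XO*
ply 4: OX/OO/XX/XO is terminal +0 (X); from .X/OO/X./X. depth 5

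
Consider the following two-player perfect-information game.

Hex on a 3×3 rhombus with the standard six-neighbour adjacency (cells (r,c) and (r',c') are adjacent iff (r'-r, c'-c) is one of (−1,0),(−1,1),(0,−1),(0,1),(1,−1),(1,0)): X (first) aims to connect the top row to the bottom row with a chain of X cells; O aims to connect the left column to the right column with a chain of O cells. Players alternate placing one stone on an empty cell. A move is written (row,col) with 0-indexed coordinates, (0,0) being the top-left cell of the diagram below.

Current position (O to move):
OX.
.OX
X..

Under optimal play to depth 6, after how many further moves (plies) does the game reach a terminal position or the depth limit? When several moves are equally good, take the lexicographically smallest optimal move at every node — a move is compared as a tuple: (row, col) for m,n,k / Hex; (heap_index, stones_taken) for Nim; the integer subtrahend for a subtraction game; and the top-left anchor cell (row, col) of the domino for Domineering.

ply 1, O at OX./.OX/X.. | (0,2)=-1→OXO/.OX/X..*; (1,0)=-1→OX./OOX/X..; (2,1)=-1→OX./.OX/XO.; (2,2)=-1→OX./.OX/X.O
ply 2, X at OXO/.OX/X.. | (1,0)=+1→OXO/XOX/X..*; (2,1)=-1→OXO/.OX/XX.; (2,2)=-1→OXO/.OX/X.X
ply 3: OXO/XOX/X.. is terminal -1 (O); from OX./.OX/X.. depth 6

PV length from [OX./.OX/X..]: 2 plies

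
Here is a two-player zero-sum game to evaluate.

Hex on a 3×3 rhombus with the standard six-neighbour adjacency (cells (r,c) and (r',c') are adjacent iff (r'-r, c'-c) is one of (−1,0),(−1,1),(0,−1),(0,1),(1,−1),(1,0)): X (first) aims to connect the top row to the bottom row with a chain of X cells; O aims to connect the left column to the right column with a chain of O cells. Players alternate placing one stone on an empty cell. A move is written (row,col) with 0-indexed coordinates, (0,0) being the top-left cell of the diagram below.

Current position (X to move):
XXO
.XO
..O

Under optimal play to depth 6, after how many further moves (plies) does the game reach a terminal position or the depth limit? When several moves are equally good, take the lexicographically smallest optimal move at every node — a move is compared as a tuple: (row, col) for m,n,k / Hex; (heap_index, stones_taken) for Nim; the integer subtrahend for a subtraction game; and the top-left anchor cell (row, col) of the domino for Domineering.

PV length from [XXO/.XO/..O]: 3 plies

p1 X@[XXO/.XO/..O]: (1,0)[XXO/XXO/..O]+1* (2,0)[XXO/.XO/X.O]+1 (2,1)[XXO/.XO/.XO]+1
p2 O@[XXO/XXO/..O]: (2,0)[XXO/XXO/O.O]-1* (2,1)[XXO/XXO/.OO]-1
p3 X@[XXO/XXO/O.O]: (2,1)[XXO/XXO/OXO]+1*
p4 O@[XXO/XXO/OXO] terminal -1; root [XXO/.XO/..O] d6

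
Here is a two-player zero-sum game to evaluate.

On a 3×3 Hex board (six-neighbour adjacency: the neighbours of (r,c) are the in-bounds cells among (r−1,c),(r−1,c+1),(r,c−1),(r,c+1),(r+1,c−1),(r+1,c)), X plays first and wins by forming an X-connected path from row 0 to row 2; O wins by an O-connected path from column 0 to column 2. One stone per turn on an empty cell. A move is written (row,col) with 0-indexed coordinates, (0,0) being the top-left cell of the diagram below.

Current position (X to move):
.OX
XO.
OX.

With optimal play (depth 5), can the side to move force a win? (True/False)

X winning at [.OX/XO./OX.]: True

p1 X@[.OX/XO./OX.]: (0,0)[XOX/XO./OX.]-1 (1,2)[.OX/XOX/OX.]+1* (2,2)[.OX/XO./OXX]-1
p2 O@[.OX/XOX/OX.] terminal -1; root [.OX/XO./OX.] d5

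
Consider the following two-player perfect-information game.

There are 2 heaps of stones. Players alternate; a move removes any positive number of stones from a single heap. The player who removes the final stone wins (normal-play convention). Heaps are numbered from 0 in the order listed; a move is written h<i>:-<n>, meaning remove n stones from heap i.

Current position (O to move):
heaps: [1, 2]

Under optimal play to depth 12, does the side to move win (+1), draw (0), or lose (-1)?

p1 O@[(1,2)]: h0:-1[(0,2)]-1 h1:-1[(1,1)]+1* h1:-2[(1,0)]-1
p2 X@[(1,1)]: h0:-1[(0,1)]-1* h1:-1[(1,0)]-1
p3 O@[(0,1)]: h1:-1[(0,0)]+1*
p4 X@[(0,0)] terminal -1; root [(1,2)] d12

value((1,2), O) = +1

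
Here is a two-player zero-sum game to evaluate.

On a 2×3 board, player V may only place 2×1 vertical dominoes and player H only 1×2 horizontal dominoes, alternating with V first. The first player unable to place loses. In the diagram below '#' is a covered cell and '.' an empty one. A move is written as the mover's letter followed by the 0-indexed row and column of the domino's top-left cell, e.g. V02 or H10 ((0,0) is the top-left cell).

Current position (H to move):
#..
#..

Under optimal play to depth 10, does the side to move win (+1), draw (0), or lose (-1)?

ply 1, H at #../#.. | H01=+1→###/#..*; H11=+1→#../###
ply 2: ###/#.. is terminal -1 (V); from #../#.. depth 10

value(#../#.., H) = +1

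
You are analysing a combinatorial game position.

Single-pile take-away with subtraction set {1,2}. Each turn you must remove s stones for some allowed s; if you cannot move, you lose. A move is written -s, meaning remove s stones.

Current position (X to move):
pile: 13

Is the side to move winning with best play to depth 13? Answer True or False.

X winning at [13]: True

ply 1, X at 13 | -1=+1→12*; -2=-1→11
ply 2, O at 12 | -1=-1→11*; -2=-1→10
ply 3, X at 11 | -1=-1→10; -2=+1→9*
ply 4, O at 9 | -1=-1→8*; -2=-1→7
ply 5, X at 8 | -1=-1→7; -2=+1→6*
ply 6, O at 6 | -1=-1→5*; -2=-1→4
ply 7, X at 5 | -1=-1→4; -2=+1→3*
ply 8, O at 3 | -1=-1→2*; -2=-1→1
ply 9, X at 2 | -1=-1→1; -2=+1→0*
ply 10: 0 is terminal -1 (O); from 13 depth 13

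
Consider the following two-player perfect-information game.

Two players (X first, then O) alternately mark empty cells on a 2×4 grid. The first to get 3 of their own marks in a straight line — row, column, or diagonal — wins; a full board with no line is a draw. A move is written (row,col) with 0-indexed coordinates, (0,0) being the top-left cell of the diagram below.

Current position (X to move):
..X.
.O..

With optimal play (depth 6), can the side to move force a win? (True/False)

X winning at [..X./.O..]: True

ply 1, X at ..X./.O.. | (0,0)=+0→X.X./.O..; (0,1)=+1→.XX./.O..*; (0,3)=+0→..XX/.O..; (1,0)=+0→..X./XO..; (1,2)=+0→..X./.OX.; (1,3)=+0→..X./.O.X
ply 2, O at .XX./.O.. | (0,0)=-1→OXX./.O..*; (0,3)=-1→.XXO/.O..; (1,0)=-1→.XX./OO..; (1,2)=-1→.XX./.OO.; (1,3)=-1→.XX./.O.O
ply 3, X at OXX./.O.. | (0,3)=+1→OXXX/.O..*; (1,0)=+0→OXX./XO..; (1,2)=+0→OXX./.OX.; (1,3)=+0→OXX./.O.X
ply 4: OXXX/.O.. is terminal -1 (O); from ..X./.O.. depth 6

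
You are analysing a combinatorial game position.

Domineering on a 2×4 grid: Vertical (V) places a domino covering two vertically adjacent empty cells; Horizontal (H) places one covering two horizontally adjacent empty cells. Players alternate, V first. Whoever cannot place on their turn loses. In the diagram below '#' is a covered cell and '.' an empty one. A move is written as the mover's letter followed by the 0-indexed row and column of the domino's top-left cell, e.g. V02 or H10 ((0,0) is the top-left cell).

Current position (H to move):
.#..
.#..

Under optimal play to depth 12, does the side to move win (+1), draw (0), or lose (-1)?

value(.#../.#.., H) = +1

p1 H@[.#../.#..]: H02[.###/.#..]+1* H12[.#../.###]+1
p2 V@[.###/.#..]: V00[####/##..]-1*
p3 H@[####/##..]: H12[####/####]+1*
p4 V@[####/####] terminal -1; root [.#../.#..] d12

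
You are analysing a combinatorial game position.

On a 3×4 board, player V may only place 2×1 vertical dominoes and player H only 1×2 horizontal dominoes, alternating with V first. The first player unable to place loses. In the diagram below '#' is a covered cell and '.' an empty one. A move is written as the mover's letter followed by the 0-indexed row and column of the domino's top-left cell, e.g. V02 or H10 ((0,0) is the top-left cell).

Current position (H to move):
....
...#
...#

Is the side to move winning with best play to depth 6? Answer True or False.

H winning at [..../...#/...#]: True

ply 1, H at ..../...#/...# | H00=-1→##../...#/...#; H01=-1→.##./...#/...#; H02=-1→..##/...#/...#; H10=+1→..../##.#/...#*; H11=+1→..../.###/...#; H20=-1→..../...#/##.#; H21=-1→..../...#/.###
ply 2, V at ..../##.#/...# | V02=-1→..#./####/...#*; V12=-1→..../####/..##
ply 3, H at ..#./####/...# | H00=+1→###./####/...#*; H20=+1→..#./####/##.#; H21=+1→..#./####/.###
ply 4: ###./####/...# is terminal -1 (V); from ..../...#/...# depth 6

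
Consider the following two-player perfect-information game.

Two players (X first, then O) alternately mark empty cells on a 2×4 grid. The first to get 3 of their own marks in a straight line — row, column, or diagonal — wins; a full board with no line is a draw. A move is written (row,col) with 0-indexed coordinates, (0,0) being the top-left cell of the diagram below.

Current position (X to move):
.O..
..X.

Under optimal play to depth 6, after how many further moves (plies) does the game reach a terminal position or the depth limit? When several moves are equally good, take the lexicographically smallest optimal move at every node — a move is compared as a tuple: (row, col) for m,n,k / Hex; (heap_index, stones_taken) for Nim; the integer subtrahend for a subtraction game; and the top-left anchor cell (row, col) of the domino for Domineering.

[.O../..X.] X move#1: (0,0):+0/XO../..X., (0,2):+0/.OX./..X., (0,3):+0/.O.X/..X., (1,0):+0/.O../X.X., (1,1):+1/.O../.XX.*, (1,3):+0/.O../..XX
[.O../.XX.] O move#2: (0,0):-1/OO../.XX.*, (0,2):-1/.OO./.XX., (0,3):-1/.O.O/.XX., (1,0):-1/.O../OXX., (1,3):-1/.O../.XXO
[OO../.XX.] X move#3: (0,2):+1/OOX./.XX.*, (0,3):-1/OO.X/.XX., (1,0):+1/OO../XXX., (1,3):+1/OO../.XXX
[OOX./.XX.] O move#4: (0,3):-1/OOXO/.XX.*, (1,0):-1/OOX./OXX., (1,3):-1/OOX./.XXO
[OOXO/.XX.] X move#5: (1,0):+1/OOXO/XXX.*, (1,3):+1/OOXO/.XXX
[OOXO/XXX.] end (terminal -1, O#6); searched .O../..X. to 6

PV length from [.O../..X.]: 5 plies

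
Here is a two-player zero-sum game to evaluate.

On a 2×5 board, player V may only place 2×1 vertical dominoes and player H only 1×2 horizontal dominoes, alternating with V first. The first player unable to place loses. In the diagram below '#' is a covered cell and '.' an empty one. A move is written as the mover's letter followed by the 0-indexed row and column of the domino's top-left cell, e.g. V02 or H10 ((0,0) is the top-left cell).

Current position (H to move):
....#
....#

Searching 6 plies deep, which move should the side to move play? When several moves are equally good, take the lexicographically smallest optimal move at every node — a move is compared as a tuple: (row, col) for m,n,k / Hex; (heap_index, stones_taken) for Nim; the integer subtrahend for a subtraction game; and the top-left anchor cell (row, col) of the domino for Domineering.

p1 H@[....#/....#]: H00[##..#/....#]-1 H01[.##.#/....#]+1* H02[..###/....#]-1 H10[....#/##..#]-1 H11[....#/.##.#]+1 H12[....#/..###]-1
p2 V@[.##.#/....#]: V00[###.#/#...#]-1* V03[.####/...##]-1
p3 H@[###.#/#...#]: H11[###.#/###.#]-1 H12[###.#/#.###]+1*
p4 V@[###.#/#.###] terminal -1; root [....#/....#] d6

H's best at [....#/....#]: H01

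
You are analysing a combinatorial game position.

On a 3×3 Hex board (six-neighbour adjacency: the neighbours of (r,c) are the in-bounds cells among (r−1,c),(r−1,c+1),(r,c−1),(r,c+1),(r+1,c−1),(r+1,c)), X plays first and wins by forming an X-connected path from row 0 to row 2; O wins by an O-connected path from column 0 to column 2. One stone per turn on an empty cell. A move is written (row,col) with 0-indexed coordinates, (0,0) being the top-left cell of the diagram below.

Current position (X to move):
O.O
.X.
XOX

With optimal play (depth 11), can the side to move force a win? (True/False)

p1 X@[O.O/.X./XOX]: (0,1)[OXO/.X./XOX]+1* (1,0)[O.O/XX./XOX]-1 (1,2)[O.O/.XX/XOX]-1
p2 O@[OXO/.X./XOX] terminal -1; root [O.O/.X./XOX] d11

X winning at [O.O/.X./XOX]: True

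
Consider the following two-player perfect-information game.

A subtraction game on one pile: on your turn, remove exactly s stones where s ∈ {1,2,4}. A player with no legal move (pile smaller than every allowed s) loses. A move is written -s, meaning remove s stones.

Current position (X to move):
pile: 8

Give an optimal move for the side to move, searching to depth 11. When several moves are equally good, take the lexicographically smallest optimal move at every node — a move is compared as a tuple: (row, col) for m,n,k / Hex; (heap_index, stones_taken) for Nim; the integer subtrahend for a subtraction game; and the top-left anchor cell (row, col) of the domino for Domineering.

X's best at [8]: -2

ply 1, X at 8 | -1=-1→7; -2=+1→6*; -4=-1→4
ply 2, O at 6 | -1=-1→5*; -2=-1→4; -4=-1→2
ply 3, X at 5 | -1=-1→4; -2=+1→3*; -4=-1→1
ply 4, O at 3 | -1=-1→2*; -2=-1→1
ply 5, X at 2 | -1=-1→1; -2=+1→0*
ply 6: 0 is terminal -1 (O); from 8 depth 11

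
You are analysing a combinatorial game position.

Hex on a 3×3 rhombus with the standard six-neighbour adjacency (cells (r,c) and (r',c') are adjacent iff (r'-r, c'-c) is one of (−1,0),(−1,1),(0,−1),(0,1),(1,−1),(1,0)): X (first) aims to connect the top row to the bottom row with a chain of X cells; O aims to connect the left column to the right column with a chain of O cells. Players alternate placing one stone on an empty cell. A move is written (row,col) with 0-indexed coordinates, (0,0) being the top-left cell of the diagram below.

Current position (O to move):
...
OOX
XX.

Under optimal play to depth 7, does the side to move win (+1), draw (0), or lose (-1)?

p1 O@[.../OOX/XX.]: (0,0)[O../OOX/XX.]-1 (0,1)[.O./OOX/XX.]-1 (0,2)[..O/OOX/XX.]+1* (2,2)[.../OOX/XXO]-1
p2 X@[..O/OOX/XX.] terminal -1; root [.../OOX/XX.] d7

value(.../OOX/XX., O) = +1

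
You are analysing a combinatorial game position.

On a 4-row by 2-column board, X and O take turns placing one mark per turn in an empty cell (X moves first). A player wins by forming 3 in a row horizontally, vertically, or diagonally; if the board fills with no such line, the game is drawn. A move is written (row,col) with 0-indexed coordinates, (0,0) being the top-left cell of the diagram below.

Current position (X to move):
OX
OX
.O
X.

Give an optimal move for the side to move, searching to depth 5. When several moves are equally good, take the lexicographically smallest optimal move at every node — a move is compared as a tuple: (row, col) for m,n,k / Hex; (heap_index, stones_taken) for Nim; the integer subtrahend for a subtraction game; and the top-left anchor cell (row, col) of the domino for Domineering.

X's best at [OX/OX/.O/X.]: (2,0)

[OX/OX/.O/X.] X move#1: (2,0):+0/OX/OX/XO/X.*, (3,1):-1/OX/OX/.O/XX
[OX/OX/XO/X.] O move#2: (3,1):+0/OX/OX/XO/XO*
[OX/OX/XO/XO] end (terminal +0, X#3); searched OX/OX/.O/X. to 5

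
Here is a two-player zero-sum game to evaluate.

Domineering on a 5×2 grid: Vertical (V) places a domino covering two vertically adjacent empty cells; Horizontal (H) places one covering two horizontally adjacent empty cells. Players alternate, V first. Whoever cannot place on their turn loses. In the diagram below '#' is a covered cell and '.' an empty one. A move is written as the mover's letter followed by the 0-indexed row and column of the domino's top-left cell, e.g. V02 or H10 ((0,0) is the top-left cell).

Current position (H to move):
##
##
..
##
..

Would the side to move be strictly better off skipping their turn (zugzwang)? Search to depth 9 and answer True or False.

zugzwang(##/##/../##/.., H) = False

ply 1, H at ##/##/../##/.. | H20=+1→##/##/##/##/..*; H40=+1→##/##/../##/##
ply 2: ##/##/##/##/.. is terminal -1 (V); from ##/##/../##/.. depth 9
pass branch (V moves first from the same position):
  | ply 1: ##/##/../##/.. is terminal -1 (V); from ##/##/../##/.. depth 9
H moving scores +1; H passing scores +1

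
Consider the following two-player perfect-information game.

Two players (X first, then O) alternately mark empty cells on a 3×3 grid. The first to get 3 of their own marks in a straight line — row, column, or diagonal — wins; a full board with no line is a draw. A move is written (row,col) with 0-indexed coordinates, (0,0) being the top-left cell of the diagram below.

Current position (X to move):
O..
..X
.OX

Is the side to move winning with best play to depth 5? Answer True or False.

[O../..X/.OX] X move#1: (0,1):+0/OX./..X/.OX, (0,2):+1/O.X/..X/.OX*, (1,0):+1/O../X.X/.OX, (1,1):+1/O../.XX/.OX, (2,0):+0/O../..X/XOX
[O.X/..X/.OX] end (terminal -1, O#2); searched O../..X/.OX to 5

X winning at [O../..X/.OX]: True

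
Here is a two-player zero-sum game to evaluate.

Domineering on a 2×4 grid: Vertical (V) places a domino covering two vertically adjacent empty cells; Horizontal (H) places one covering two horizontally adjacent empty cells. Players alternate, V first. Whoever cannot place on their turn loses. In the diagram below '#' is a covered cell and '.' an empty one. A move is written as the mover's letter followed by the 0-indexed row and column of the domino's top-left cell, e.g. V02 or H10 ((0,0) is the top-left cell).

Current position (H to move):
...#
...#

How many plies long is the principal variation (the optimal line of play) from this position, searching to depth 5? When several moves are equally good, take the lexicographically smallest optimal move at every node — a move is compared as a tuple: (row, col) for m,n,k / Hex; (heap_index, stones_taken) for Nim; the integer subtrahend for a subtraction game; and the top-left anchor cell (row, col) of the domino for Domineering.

[...#/...#] H move#1: H00:+1/##.#/...#*, H01:+1/.###/...#, H10:+1/...#/##.#, H11:+1/...#/.###
[##.#/...#] V move#2: V02:-1/####/..##*
[####/..##] H move#3: H10:+1/####/####*
[####/####] end (terminal -1, V#4); searched ...#/...# to 5

PV length from [...#/...#]: 3 plies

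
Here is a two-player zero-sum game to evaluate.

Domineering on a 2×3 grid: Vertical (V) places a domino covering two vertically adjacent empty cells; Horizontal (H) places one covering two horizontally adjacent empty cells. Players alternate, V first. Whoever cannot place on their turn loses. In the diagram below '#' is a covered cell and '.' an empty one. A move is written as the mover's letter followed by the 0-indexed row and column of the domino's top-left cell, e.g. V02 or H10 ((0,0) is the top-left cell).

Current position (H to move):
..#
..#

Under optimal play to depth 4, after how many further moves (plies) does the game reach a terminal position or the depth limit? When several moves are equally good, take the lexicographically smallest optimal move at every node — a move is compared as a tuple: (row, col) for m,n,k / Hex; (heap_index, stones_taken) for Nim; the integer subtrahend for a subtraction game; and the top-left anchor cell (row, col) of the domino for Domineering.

p1 H@[..#/..#]: H00[###/..#]+1* H10[..#/###]+1
p2 V@[###/..#] terminal -1; root [..#/..#] d4

PV length from [..#/..#]: 1 ply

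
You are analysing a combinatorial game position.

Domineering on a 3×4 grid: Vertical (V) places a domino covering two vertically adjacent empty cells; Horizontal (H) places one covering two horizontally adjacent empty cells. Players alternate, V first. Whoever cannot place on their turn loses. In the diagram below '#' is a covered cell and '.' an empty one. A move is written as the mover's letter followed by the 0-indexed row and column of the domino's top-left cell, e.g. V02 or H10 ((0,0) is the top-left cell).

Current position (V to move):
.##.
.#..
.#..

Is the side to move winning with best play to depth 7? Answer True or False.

V winning at [.##./.#../.#..]: True

[.##./.#../.#..] V move#1: V00:-1/###./##../.#.., V03:+1/.###/.#.#/.#..*, V10:-1/.##./##../##.., V12:+1/.##./.##./.##., V13:+1/.##./.#.#/.#.#
[.###/.#.#/.#..] H move#2: H22:-1/.###/.#.#/.###*
[.###/.#.#/.###] V move#3: V00:+1/####/##.#/.###*, V10:+1/.###/##.#/####
[####/##.#/.###] end (terminal -1, H#4); searched .##./.#../.#.. to 7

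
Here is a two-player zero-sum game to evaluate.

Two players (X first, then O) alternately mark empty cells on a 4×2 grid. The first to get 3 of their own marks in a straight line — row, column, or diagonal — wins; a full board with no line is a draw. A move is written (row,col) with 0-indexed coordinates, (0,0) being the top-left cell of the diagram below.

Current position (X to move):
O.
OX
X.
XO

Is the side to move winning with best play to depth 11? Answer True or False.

ply 1, X at O./OX/X./XO | (0,1)=+0→OX/OX/X./XO*; (2,1)=+0→O./OX/XX/XO
ply 2, O at OX/OX/X./XO | (2,1)=+0→OX/OX/XO/XO*
ply 3: OX/OX/XO/XO is terminal +0 (X); from O./OX/X./XO depth 11

X winning at [O./OX/X./XO]: False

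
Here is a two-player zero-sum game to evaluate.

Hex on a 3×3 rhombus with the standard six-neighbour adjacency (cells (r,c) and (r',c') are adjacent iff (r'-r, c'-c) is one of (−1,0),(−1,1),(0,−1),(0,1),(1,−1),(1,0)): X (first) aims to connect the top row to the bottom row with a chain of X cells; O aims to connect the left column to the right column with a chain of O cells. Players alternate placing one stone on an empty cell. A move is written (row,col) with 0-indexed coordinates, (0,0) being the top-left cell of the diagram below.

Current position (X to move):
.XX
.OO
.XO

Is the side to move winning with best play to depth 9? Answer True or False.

X winning at [.XX/.OO/.XO]: False

p1 X@[.XX/.OO/.XO]: (0,0)[XXX/.OO/.XO]-1* (1,0)[.XX/XOO/.XO]-1 (2,0)[.XX/.OO/XXO]-1
p2 O@[XXX/.OO/.XO]: (1,0)[XXX/OOO/.XO]+1* (2,0)[XXX/.OO/OXO]+1
p3 X@[XXX/OOO/.XO] terminal -1; root [.XX/.OO/.XO] d9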